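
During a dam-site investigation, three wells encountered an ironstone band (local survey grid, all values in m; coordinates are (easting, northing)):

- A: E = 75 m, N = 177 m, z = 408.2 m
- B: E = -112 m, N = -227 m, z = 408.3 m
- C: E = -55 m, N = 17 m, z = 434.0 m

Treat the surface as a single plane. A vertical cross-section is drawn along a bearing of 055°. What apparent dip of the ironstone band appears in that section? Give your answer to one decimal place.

14.3°

Two edge vectors: A→B = (-187, -404, 0.1), A→C = (-130, -160, 25.8).
Normal n = (A→B) × (A→C) = (-10407.2, 4811.6, -22600).
So ∂z/∂E = −n_x/n_z = −0.46050 and ∂z/∂N = −n_y/n_z = 0.21290.
Unit vector along 055° is (sin 55°, cos 55°) = (0.8192, 0.5736).
Slope in that direction = a·(0.8192) + b·(0.5736) = −0.25510.
Apparent dip = arctan|0.25510| = 14.3° (true dip is 26.9°, so apparent ≤ true as expected).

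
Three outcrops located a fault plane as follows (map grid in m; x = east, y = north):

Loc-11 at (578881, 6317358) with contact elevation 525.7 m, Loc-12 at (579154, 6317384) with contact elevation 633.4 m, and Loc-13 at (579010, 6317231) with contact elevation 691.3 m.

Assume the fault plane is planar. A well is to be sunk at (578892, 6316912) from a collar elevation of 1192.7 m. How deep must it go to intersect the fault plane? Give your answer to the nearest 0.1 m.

Two edge vectors: Loc-11→Loc-12 = (273, 26, 107.7), Loc-11→Loc-13 = (129, -127, 165.6).
Normal n = (Loc-11→Loc-12) × (Loc-11→Loc-13) = (17983.5, -31315.5, -38025).
So ∂z/∂x = −n_x/n_z = 0.472938856 and ∂z/∂y = −n_y/n_z = −0.823550296.
Intercept c from Loc-11: 525.7 − 273775.32 + 5202662.05 = 4929412.43.
At (578892, 6316912): z_contact = 273780.52 − 5202294.75 + 4929412.43 = 898.21 m.
Depth below ground = 1192.7 − 898.21 = 294.5 m.

294.5 m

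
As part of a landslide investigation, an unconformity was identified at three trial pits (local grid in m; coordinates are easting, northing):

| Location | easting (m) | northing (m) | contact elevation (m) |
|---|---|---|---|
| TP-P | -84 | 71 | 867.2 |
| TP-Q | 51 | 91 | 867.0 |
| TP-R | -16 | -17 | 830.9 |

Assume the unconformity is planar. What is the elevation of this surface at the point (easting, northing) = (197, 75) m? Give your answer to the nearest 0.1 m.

Let the plane be z = a·easting + b·northing + c.
TP-Q−TP-P: 135a + 20b = −0.2;  TP-R−TP-P: 68a − 88b = −36.3.
Solving gives a = −0.05616, b = 0.36910.
Then c = 867.2 − a·-84 − b·71 = 836.28.
At (197, 75): z = −11.1 + 27.7 + 836.28 = 852.9 m.

852.9 m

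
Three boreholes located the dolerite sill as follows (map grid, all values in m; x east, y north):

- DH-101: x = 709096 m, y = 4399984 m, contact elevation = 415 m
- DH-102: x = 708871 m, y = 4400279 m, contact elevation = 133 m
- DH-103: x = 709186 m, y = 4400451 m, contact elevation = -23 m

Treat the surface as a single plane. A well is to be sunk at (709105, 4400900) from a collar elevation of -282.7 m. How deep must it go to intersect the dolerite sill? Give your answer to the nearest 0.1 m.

164.6 m

Let the plane be z = a·x + b·y + c.
DH-102−DH-101: −225a + 295b = −282;  DH-103−DH-101: 90a + 467b = −438.
Solving gives a = 0.018871795, b = −0.941538462.
Then c = 415 − a·709096 − b·4399984 = 4129787.25.
At (709105, 4400900): z_contact = 13382.08 − 4143616.62 + 4129787.25 = -447.28 m.
Depth below ground = -282.7 − (-447.28) = 164.6 m.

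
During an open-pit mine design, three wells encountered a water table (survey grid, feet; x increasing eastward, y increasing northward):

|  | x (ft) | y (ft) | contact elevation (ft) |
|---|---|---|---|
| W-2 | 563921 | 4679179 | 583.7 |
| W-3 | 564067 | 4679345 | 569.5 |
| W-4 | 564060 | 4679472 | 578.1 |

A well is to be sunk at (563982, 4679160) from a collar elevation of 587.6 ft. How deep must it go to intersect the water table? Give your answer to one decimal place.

Two edge vectors: W-2→W-3 = (146, 166, -14.2), W-2→W-4 = (139, 293, -5.6).
Normal n = (W-2→W-3) × (W-2→W-4) = (3231, -1156.2, 19704).
So ∂z/∂x = −n_x/n_z = −0.163976857 and ∂z/∂y = −n_y/n_z = 0.058678441.
Intercept c from W-2: 583.7 + 92469.99 − 274566.93 = −181513.24.
At (563982, 4679160): z_contact = −92480.00 + 274565.81 − 181513.24 = 572.58 ft.
Depth below ground = 587.6 − 572.58 = 15.0 ft.

15.0 ft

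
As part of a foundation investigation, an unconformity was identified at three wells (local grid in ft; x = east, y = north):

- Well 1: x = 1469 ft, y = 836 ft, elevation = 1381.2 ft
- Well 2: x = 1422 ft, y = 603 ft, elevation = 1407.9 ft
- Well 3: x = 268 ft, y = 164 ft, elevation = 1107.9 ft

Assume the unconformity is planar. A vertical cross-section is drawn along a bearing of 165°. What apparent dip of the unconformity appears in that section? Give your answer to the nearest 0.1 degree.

14.6°

Let the plane be z = a·x + b·y + c.
Well 2−Well 1: −47a − 233b = 26.7;  Well 3−Well 1: −1201a − 672b = −273.3.
Solving gives a = 0.32879, b = −0.18091.
Unit vector along 165° is (sin 165°, cos 165°) = (0.2588, -0.9659).
Slope in that direction = a·(0.2588) + b·(-0.9659) = 0.25985.
Apparent dip = arctan|0.25985| = 14.6° (true dip is 20.6°, so apparent ≤ true as expected).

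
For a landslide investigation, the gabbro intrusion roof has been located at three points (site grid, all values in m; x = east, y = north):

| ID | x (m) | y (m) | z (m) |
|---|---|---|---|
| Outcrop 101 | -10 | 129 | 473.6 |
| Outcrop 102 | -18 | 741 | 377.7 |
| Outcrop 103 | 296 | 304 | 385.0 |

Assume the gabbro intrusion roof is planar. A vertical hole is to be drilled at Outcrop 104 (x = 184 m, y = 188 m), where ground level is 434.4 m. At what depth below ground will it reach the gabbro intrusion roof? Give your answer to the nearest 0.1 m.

Let the plane be z = a·x + b·y + c.
Outcrop 102−Outcrop 101: −8a + 612b = −95.9;  Outcrop 103−Outcrop 101: 306a + 175b = −88.6.
Solving gives a = −0.19844, b = −0.15929.
Then c = 473.6 − a·-10 − b·129 = 492.16.
At (184, 188): z_contact = −36.51 − 29.95 + 492.16 = 425.70 m.
Depth below ground = 434.4 − 425.70 = 8.7 m.

8.7 m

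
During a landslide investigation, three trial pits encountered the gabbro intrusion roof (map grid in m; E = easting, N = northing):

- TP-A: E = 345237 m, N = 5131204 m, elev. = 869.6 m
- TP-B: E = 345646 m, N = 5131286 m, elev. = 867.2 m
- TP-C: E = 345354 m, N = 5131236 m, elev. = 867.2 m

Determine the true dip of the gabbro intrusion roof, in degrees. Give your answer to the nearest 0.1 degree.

11.5°

Let the plane be z = a·E + b·N + c.
TP-B−TP-A: 409a + 82b = −2.4;  TP-C−TP-A: 117a + 32b = −2.4.
Solving gives a = 0.03434, b = −0.20057.
Gradient magnitude |∇z| = √(a² + b²) = √(0.00118 + 0.04023) = 0.20349.
True dip = arctan(0.20349) = 11.5°, dipping toward N (azimuth ≈ 350°).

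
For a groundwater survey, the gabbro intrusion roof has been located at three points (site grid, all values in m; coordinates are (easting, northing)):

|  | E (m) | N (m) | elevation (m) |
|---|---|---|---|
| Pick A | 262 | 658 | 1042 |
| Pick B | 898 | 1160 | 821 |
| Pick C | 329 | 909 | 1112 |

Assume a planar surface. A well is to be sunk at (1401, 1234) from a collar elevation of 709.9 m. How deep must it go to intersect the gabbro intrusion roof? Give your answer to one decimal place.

215.8 m

Let the plane be z = a·E + b·N + c.
Pick B−Pick A: 636a + 502b = −221;  Pick C−Pick A: 67a + 251b = 70.
Solving gives a = −0.719124, b = 0.470842.
Then c = 1042 − a·262 − b·658 = 920.60.
At (1401, 1234): z_contact = −1007.49 + 581.02 + 920.60 = 494.12 m.
Depth below ground = 709.9 − 494.12 = 215.8 m.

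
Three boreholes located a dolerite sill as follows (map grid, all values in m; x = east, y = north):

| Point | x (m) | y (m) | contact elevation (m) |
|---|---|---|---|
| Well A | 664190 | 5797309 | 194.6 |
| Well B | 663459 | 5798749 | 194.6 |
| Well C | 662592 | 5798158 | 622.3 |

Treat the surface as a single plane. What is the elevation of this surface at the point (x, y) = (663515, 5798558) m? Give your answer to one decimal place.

Two edge vectors: Well A→Well B = (-731, 1440, 0), Well A→Well C = (-1598, 849, 427.7).
Normal n = (Well A→Well B) × (Well A→Well C) = (615888, 312648.7, 1680501).
So ∂z/∂x = −n_x/n_z = −0.366490707 and ∂z/∂y = −n_y/n_z = −0.186044935.
Intercept c from Well A: 194.6 + 243419.46 + 1078559.98 = 1322174.04.
At (663515, 5798558): z = −243172.1 − 1078792.3 + 1322174.04 = 209.6 m.

209.6 m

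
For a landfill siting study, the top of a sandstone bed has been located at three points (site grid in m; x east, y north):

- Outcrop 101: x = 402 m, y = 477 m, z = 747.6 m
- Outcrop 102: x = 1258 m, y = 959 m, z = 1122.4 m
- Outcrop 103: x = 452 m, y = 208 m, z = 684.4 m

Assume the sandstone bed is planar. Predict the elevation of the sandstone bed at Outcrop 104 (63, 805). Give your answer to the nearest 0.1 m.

747.8 m

Two edge vectors: Outcrop 101→Outcrop 102 = (856, 482, 374.8), Outcrop 101→Outcrop 103 = (50, -269, -63.2).
Normal n = (Outcrop 101→Outcrop 102) × (Outcrop 101→Outcrop 103) = (70358.8, 72839.2, -254364).
So ∂z/∂x = −n_x/n_z = 0.276607 and ∂z/∂y = −n_y/n_z = 0.286358.
Intercept c from Outcrop 101: 747.6 − 111.20 − 136.59 = 499.81.
At (63, 805): z = 17.4 + 230.5 + 499.81 = 747.8 m.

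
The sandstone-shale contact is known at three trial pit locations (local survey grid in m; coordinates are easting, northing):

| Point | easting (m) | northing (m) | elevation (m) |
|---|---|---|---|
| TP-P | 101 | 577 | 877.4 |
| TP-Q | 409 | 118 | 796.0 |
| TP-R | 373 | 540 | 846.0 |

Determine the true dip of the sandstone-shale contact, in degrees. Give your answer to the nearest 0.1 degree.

8.5°

Two edge vectors: TP-P→TP-Q = (308, -459, -81.4), TP-P→TP-R = (272, -37, -31.4).
Normal n = (TP-P→TP-Q) × (TP-P→TP-R) = (11400.8, -12469.6, 113452).
So ∂z/∂easting = −n_x/n_z = −0.10049 and ∂z/∂northing = −n_y/n_z = 0.10991.
Gradient magnitude |∇z| = √(a² + b²) = √(0.01010 + 0.01208) = 0.14892.
True dip = arctan(0.14892) = 8.5°, dipping toward SE (azimuth ≈ 138°).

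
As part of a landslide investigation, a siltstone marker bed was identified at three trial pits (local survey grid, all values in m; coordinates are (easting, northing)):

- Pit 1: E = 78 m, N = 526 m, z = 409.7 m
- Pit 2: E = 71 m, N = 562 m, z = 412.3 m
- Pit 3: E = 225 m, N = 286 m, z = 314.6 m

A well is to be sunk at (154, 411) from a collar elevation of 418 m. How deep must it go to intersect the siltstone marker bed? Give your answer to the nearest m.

Let the plane be z = a·E + b·N + c.
Pit 2−Pit 1: −7a + 36b = 2.6;  Pit 3−Pit 1: 147a − 240b = −95.1.
Solving gives a = −0.77508, b = −0.07849.
Then c = 409.7 − a·78 − b·526 = 511.44.
At (154, 411): z_contact = −119.4 − 32.3 + 511.44 = 359.8 m.
Depth below ground = 418 − 359.8 = 58 m.

58 m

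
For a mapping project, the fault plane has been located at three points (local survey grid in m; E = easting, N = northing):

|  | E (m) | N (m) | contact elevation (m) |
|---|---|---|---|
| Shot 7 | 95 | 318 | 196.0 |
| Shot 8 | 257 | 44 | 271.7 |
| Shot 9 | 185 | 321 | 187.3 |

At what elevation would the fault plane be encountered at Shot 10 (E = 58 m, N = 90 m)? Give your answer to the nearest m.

274 m

Let the plane be z = a·E + b·N + c.
Shot 8−Shot 7: 162a − 274b = 75.7;  Shot 9−Shot 7: 90a + 3b = −8.7.
Solving gives a = −0.08577, b = −0.32699.
Then c = 196 − a·95 − b·318 = 308.13.
At (58, 90): z = −5.0 − 29.4 + 308.13 = 273.7 m.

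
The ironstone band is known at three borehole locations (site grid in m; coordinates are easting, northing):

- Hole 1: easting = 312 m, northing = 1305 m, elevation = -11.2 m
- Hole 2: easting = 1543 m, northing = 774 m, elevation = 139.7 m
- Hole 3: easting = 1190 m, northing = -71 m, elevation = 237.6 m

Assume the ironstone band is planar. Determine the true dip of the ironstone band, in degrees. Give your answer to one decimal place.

8.8°

Two edge vectors: Hole 1→Hole 2 = (1231, -531, 150.9), Hole 1→Hole 3 = (878, -1376, 248.8).
Normal n = (Hole 1→Hole 2) × (Hole 1→Hole 3) = (75525.6, -173782.6, -1227638).
So ∂z/∂easting = −n_x/n_z = 0.06152 and ∂z/∂northing = −n_y/n_z = −0.14156.
Gradient magnitude |∇z| = √(a² + b²) = √(0.00378 + 0.02004) = 0.15435.
True dip = arctan(0.15435) = 8.8°, dipping toward NNW (azimuth ≈ 337°).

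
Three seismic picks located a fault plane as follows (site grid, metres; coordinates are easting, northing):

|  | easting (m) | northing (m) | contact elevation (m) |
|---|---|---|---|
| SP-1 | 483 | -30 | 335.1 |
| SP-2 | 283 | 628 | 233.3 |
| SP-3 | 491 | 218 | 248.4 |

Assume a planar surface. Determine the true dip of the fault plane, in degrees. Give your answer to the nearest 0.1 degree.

Two edge vectors: SP-1→SP-2 = (-200, 658, -101.8), SP-1→SP-3 = (8, 248, -86.7).
Normal n = (SP-1→SP-2) × (SP-1→SP-3) = (-31802.2, -18154.4, -54864).
So ∂z/∂easting = −n_x/n_z = −0.57966 and ∂z/∂northing = −n_y/n_z = −0.33090.
Gradient magnitude |∇z| = √(a² + b²) = √(0.33600 + 0.10949) = 0.66745.
True dip = arctan(0.66745) = 33.7°, dipping toward ENE (azimuth ≈ 060°).

33.7°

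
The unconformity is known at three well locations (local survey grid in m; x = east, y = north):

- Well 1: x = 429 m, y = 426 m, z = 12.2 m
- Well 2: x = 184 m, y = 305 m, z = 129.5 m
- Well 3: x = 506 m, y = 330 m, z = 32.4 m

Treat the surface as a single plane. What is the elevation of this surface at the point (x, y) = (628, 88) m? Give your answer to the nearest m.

Two edge vectors: Well 1→Well 2 = (-245, -121, 117.3), Well 1→Well 3 = (77, -96, 20.2).
Normal n = (Well 1→Well 2) × (Well 1→Well 3) = (8816.6, 13981.1, 32837).
So ∂z/∂x = −n_x/n_z = −0.26850 and ∂z/∂y = −n_y/n_z = −0.42577.
Intercept c from Well 1: 12.2 + 115.18 + 181.38 = 308.76.
At (628, 88): z = −168.6 − 37.5 + 308.76 = 102.7 m.

103 m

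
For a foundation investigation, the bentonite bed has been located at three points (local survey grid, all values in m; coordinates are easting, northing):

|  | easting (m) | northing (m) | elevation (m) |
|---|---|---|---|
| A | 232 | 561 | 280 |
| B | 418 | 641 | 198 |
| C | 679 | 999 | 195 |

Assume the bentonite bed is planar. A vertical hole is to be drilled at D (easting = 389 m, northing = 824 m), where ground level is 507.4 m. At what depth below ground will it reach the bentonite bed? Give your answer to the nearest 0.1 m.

207.5 m

Two edge vectors: A→B = (186, 80, -82), A→C = (447, 438, -85).
Normal n = (A→B) × (A→C) = (29116, -20844, 45708).
So ∂z/∂easting = −n_x/n_z = −0.63700 and ∂z/∂northing = −n_y/n_z = 0.45603.
Intercept c from A: 280 + 147.78 − 255.83 = 171.95.
At (389, 824): z_contact = −247.79 + 375.76 + 171.95 = 299.93 m.
Depth below ground = 507.4 − 299.93 = 207.5 m.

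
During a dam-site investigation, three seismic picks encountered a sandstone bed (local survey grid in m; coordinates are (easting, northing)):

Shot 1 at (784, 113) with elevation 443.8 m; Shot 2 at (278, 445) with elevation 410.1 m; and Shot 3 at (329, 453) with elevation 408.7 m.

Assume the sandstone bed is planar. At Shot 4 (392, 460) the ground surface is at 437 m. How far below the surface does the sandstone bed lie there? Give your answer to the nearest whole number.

Two edge vectors: Shot 1→Shot 2 = (-506, 332, -33.7), Shot 1→Shot 3 = (-455, 340, -35.1).
Normal n = (Shot 1→Shot 2) × (Shot 1→Shot 3) = (-195.2, -2427.1, -20980).
So ∂z/∂E = −n_x/n_z = −0.00930 and ∂z/∂N = −n_y/n_z = −0.11569.
Intercept c from Shot 1: 443.8 + 7.29 + 13.07 = 464.17.
At (392, 460): z_contact = −3.6 − 53.2 + 464.17 = 407.3 m.
Depth below ground = 437 − 407.3 = 30 m.

30 m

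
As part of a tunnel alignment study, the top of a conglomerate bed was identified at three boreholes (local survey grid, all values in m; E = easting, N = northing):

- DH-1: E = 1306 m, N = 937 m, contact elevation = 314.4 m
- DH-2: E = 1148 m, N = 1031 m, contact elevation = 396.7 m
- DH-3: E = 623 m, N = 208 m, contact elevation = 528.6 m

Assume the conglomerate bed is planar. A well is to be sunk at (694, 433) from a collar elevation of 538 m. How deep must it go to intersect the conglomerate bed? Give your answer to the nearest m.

Two edge vectors: DH-1→DH-2 = (-158, 94, 82.3), DH-1→DH-3 = (-683, -729, 214.2).
Normal n = (DH-1→DH-2) × (DH-1→DH-3) = (80131.5, -22367.3, 179384).
So ∂z/∂E = −n_x/n_z = −0.44670 and ∂z/∂N = −n_y/n_z = 0.12469.
Intercept c from DH-1: 314.4 + 583.40 − 116.83 = 780.96.
At (694, 433): z_contact = −310.0 + 54.0 + 780.96 = 524.9 m.
Depth below ground = 538 − 524.9 = 13 m.

13 m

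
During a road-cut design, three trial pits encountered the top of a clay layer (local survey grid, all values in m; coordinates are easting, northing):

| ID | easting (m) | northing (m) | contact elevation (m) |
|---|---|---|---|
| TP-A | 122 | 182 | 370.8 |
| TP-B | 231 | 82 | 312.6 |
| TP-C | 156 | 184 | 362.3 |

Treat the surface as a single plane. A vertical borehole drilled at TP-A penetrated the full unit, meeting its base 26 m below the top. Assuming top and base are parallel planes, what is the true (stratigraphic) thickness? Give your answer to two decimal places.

24.18 m

Two edge vectors: TP-A→TP-B = (109, -100, -58.2), TP-A→TP-C = (34, 2, -8.5).
Normal n = (TP-A→TP-B) × (TP-A→TP-C) = (966.4, -1052.3, 3618).
So ∂z/∂easting = −n_x/n_z = −0.26711 and ∂z/∂northing = −n_y/n_z = 0.29085.
|∇z| = √(a²+b²) = 0.39489, so dip δ = arctan(0.39489) = 21.55°.
True thickness = vertical thickness × cos δ = 26 × cos 21.55° = 24.18 m.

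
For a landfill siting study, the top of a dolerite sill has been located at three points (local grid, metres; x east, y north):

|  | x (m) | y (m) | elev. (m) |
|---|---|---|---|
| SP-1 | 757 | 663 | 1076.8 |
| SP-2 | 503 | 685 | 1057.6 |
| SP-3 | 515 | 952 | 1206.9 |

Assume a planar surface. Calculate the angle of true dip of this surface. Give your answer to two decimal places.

29.56°

Let the plane be z = a·x + b·y + c.
SP-2−SP-1: −254a + 22b = −19.2;  SP-3−SP-1: −242a + 289b = 130.1.
Solving gives a = 0.12354, b = 0.55362.
Gradient magnitude |∇z| = √(a² + b²) = √(0.01526 + 0.30650) = 0.56724.
True dip = arctan(0.56724) = 29.56°, dipping toward SSW (azimuth ≈ 193°).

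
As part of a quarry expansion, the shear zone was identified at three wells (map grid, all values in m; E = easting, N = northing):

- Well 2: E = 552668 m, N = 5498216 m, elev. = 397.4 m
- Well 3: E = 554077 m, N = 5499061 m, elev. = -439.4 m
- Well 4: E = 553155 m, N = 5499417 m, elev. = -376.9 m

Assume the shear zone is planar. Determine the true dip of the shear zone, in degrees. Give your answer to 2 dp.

Two edge vectors: Well 2→Well 3 = (1409, 845, -836.8), Well 2→Well 4 = (487, 1201, -774.3).
Normal n = (Well 2→Well 3) × (Well 2→Well 4) = (350713.3, 683467.1, 1280694).
So ∂z/∂E = −n_x/n_z = −0.27385 and ∂z/∂N = −n_y/n_z = −0.53367.
Gradient magnitude |∇z| = √(a² + b²) = √(0.07499 + 0.28480) = 0.59983.
True dip = arctan(0.59983) = 30.96°, dipping toward NNE (azimuth ≈ 027°).

30.96°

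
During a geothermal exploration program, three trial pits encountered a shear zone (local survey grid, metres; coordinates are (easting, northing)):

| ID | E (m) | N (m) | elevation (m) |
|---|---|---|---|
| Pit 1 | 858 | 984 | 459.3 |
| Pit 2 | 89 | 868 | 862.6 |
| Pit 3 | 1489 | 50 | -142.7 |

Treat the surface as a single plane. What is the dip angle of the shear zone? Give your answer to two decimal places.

Two edge vectors: Pit 1→Pit 2 = (-769, -116, 403.3), Pit 1→Pit 3 = (631, -934, -602).
Normal n = (Pit 1→Pit 2) × (Pit 1→Pit 3) = (446514.2, -208455.7, 791442).
So ∂z/∂E = −n_x/n_z = −0.56418 and ∂z/∂N = −n_y/n_z = 0.26339.
Gradient magnitude |∇z| = √(a² + b²) = √(0.31830 + 0.06937) = 0.62263.
True dip = arctan(0.62263) = 31.91°, dipping toward ESE (azimuth ≈ 115°).

31.91°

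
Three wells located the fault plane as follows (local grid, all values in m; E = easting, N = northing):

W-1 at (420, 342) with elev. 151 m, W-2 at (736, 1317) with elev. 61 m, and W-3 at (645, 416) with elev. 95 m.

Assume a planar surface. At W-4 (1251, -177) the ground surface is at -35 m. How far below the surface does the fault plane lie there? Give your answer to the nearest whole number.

11 m

Let the plane be z = a·E + b·N + c.
W-2−W-1: 316a + 975b = −90;  W-3−W-1: 225a + 74b = −56.
Solving gives a = −0.24460, b = −0.01303.
Then c = 151 − a·420 − b·342 = 258.19.
At (1251, -177): z_contact = −306.0 + 2.3 + 258.19 = -45.5 m.
Depth below ground = -35 − (-45.5) = 11 m.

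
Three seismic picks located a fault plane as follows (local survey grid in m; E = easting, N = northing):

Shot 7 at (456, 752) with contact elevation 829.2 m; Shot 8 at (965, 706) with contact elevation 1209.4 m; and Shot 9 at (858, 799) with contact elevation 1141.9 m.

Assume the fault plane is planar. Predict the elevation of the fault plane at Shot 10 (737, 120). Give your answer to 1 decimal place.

948.7 m

Two edge vectors: Shot 7→Shot 8 = (509, -46, 380.2), Shot 7→Shot 9 = (402, 47, 312.7).
Normal n = (Shot 7→Shot 8) × (Shot 7→Shot 9) = (-32253.6, -6323.9, 42415).
So ∂z/∂E = −n_x/n_z = 0.76043 and ∂z/∂N = −n_y/n_z = 0.14910.
Intercept c from Shot 7: 829.2 − 346.76 − 112.12 = 370.32.
At (737, 120): z = 560.4 + 17.9 + 370.32 = 948.7 m.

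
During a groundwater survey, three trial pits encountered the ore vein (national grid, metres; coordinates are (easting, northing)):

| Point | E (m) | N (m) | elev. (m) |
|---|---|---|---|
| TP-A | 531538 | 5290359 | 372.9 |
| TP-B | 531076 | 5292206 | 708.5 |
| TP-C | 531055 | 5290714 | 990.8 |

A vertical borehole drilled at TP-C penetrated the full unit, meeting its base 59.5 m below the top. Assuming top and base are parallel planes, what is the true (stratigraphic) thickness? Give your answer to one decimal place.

34.4 m

Two edge vectors: TP-A→TP-B = (-462, 1847, 335.6), TP-A→TP-C = (-483, 355, 617.9).
Normal n = (TP-A→TP-B) × (TP-A→TP-C) = (1022123.3, 123375, 728091).
So ∂z/∂E = −n_x/n_z = −1.40384 and ∂z/∂N = −n_y/n_z = −0.16945.
|∇z| = √(a²+b²) = 1.41403, so dip δ = arctan(1.41403) = 54.73°.
True thickness = vertical thickness × cos δ = 59.5 × cos 54.73° = 34.4 m.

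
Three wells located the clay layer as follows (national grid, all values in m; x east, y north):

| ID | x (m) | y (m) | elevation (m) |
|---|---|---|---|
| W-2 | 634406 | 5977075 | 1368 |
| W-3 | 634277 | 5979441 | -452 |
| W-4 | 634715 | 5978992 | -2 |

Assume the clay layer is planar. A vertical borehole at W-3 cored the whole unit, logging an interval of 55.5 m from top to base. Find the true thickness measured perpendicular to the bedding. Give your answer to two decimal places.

43.41 m

Let the plane be z = a·x + b·y + c.
W-3−W-2: −129a + 2366b = −1820;  W-4−W-2: 309a + 1917b = −1370.
Solving gives a = 0.25299, b = −0.75544.
|∇z| = √(a²+b²) = 0.79667, so dip δ = arctan(0.79667) = 38.54°.
True thickness = vertical thickness × cos δ = 55.5 × cos 38.54° = 43.41 m.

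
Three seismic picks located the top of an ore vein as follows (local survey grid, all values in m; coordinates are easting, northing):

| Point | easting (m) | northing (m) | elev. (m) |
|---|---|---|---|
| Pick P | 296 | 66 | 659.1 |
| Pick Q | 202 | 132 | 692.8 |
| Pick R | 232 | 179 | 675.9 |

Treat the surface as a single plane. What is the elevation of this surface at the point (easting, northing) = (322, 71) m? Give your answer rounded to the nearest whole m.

648 m

Two edge vectors: Pick P→Pick Q = (-94, 66, 33.7), Pick P→Pick R = (-64, 113, 16.8).
Normal n = (Pick P→Pick Q) × (Pick P→Pick R) = (-2699.3, -577.6, -6398).
So ∂z/∂easting = −n_x/n_z = −0.42190 and ∂z/∂northing = −n_y/n_z = −0.09028.
Intercept c from Pick P: 659.1 + 124.88 + 5.96 = 789.94.
At (322, 71): z = −135.9 − 6.4 + 789.94 = 647.7 m.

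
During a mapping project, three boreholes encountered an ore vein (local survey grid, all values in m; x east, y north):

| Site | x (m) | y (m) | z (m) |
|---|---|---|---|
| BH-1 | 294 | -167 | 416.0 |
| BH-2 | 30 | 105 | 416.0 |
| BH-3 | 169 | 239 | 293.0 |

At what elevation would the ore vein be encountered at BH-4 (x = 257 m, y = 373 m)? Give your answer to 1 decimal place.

Let the plane be z = a·x + b·y + c.
BH-2−BH-1: −264a + 272b = 0;  BH-3−BH-1: −125a + 406b = −123.
Solving gives a = −0.45715, b = −0.44370.
Then c = 416 − a·294 − b·-167 = 476.30.
At (257, 373): z = −117.5 − 165.5 + 476.30 = 193.3 m.

193.3 m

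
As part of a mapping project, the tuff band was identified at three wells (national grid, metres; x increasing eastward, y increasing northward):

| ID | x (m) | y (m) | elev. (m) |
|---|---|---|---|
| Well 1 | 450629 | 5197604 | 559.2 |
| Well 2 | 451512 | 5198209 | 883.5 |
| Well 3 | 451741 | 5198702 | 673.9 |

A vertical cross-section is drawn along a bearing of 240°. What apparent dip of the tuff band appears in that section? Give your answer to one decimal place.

Two edge vectors: Well 1→Well 2 = (883, 605, 324.3), Well 1→Well 3 = (1112, 1098, 114.7).
Normal n = (Well 1→Well 2) × (Well 1→Well 3) = (-286687.9, 259341.5, 296774).
So ∂z/∂x = −n_x/n_z = 0.96601 and ∂z/∂y = −n_y/n_z = −0.87387.
Unit vector along 240° is (sin 240°, cos 240°) = (-0.8660, -0.5000).
Slope in that direction = a·(-0.8660) + b·(-0.5000) = −0.39966.
Apparent dip = arctan|0.39966| = 21.8° (true dip is 52.5°, so apparent ≤ true as expected).

21.8°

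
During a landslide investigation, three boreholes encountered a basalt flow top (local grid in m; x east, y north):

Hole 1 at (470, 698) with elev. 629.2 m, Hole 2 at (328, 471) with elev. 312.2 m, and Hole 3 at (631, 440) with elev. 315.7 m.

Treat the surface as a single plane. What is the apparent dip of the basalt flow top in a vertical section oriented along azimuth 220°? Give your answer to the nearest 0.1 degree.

47.6°

Let the plane be z = a·x + b·y + c.
Hole 2−Hole 1: −142a − 227b = −317;  Hole 3−Hole 1: 161a − 258b = −313.5.
Solving gives a = 0.14514, b = 1.30569.
Unit vector along 220° is (sin 220°, cos 220°) = (-0.6428, -0.7660).
Slope in that direction = a·(-0.6428) + b·(-0.7660) = −1.09351.
Apparent dip = arctan|1.09351| = 47.6° (true dip is 52.7°, so apparent ≤ true as expected).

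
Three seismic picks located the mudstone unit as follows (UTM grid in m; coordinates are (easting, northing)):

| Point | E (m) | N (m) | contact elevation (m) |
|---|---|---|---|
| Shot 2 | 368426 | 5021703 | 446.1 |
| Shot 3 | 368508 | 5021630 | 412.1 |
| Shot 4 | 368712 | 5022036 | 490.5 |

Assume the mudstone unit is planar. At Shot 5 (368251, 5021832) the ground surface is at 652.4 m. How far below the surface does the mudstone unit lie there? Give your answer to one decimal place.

141.2 m

Let the plane be z = a·E + b·N + c.
Shot 3−Shot 2: 82a − 73b = −34;  Shot 4−Shot 2: 286a + 333b = 44.4.
Solving gives a = −0.167707123, b = 0.277370081.
Then c = 446.1 − a·368426 − b·5021703 = −1330636.41.
At (368251, 5021832): z_contact = −61758.32 + 1392905.95 − 1330636.41 = 511.23 m.
Depth below ground = 652.4 − 511.23 = 141.2 m.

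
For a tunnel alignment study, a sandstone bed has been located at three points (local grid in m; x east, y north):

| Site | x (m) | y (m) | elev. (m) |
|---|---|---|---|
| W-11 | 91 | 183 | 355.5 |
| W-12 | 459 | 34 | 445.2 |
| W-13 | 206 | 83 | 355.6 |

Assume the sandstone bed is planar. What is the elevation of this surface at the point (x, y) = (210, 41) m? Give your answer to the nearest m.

Two edge vectors: W-11→W-12 = (368, -149, 89.7), W-11→W-13 = (115, -100, 0.1).
Normal n = (W-11→W-12) × (W-11→W-13) = (8955.1, 10278.7, -19665).
So ∂z/∂x = −n_x/n_z = 0.45538 and ∂z/∂y = −n_y/n_z = 0.52269.
Intercept c from W-11: 355.5 − 41.44 − 95.65 = 218.41.
At (210, 41): z = 95.6 + 21.4 + 218.41 = 335.5 m.

335 m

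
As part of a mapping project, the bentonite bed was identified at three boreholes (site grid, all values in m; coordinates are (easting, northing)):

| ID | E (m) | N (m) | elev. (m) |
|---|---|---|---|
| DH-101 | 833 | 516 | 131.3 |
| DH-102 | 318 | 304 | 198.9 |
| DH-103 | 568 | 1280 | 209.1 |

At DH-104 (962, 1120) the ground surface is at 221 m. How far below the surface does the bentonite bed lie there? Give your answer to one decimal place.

79.5 m

Two edge vectors: DH-101→DH-102 = (-515, -212, 67.6), DH-101→DH-103 = (-265, 764, 77.8).
Normal n = (DH-101→DH-102) × (DH-101→DH-103) = (-68140, 22153, -449640).
So ∂z/∂E = −n_x/n_z = −0.151543 and ∂z/∂N = −n_y/n_z = 0.049268.
Intercept c from DH-101: 131.3 + 126.24 − 25.42 = 232.11.
At (962, 1120): z_contact = −145.78 + 55.18 + 232.11 = 141.51 m.
Depth below ground = 221 − 141.51 = 79.5 m.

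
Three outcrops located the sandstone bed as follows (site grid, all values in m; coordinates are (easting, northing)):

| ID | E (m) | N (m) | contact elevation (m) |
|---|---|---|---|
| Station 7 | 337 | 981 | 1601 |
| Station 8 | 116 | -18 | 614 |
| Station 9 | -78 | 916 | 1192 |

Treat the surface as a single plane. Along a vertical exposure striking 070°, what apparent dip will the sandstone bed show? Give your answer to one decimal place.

Two edge vectors: Station 7→Station 8 = (-221, -999, -987), Station 7→Station 9 = (-415, -65, -409).
Normal n = (Station 7→Station 8) × (Station 7→Station 9) = (344436, 319216, -400220).
So ∂z/∂E = −n_x/n_z = 0.86062 and ∂z/∂N = −n_y/n_z = 0.79760.
Unit vector along 070° is (sin 70°, cos 70°) = (0.9397, 0.3420).
Slope in that direction = a·(0.9397) + b·(0.3420) = 1.08151.
Apparent dip = arctan|1.08151| = 47.2° (true dip is 49.6°, so apparent ≤ true as expected).

47.2°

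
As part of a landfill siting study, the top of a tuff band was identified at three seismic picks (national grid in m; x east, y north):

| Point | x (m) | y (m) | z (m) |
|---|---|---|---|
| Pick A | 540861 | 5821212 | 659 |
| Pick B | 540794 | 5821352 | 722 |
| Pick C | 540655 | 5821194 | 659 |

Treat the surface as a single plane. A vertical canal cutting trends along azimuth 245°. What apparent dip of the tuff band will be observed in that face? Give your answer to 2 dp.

8.44°

Let the plane be z = a·x + b·y + c.
Pick B−Pick A: −67a + 140b = 63;  Pick C−Pick A: −206a − 18b = 0.
Solving gives a = −0.03774, b = 0.43194.
Unit vector along 245° is (sin 245°, cos 245°) = (-0.9063, -0.4226).
Slope in that direction = a·(-0.9063) + b·(-0.4226) = −0.14834.
Apparent dip = arctan|0.14834| = 8.44° (true dip is 23.4°, so apparent ≤ true as expected).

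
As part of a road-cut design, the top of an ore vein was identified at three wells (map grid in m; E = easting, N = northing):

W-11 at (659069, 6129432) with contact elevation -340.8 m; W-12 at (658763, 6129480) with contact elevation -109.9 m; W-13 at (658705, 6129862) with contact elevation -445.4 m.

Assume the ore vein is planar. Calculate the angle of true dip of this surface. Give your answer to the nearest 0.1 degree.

Two edge vectors: W-11→W-12 = (-306, 48, 230.9), W-11→W-13 = (-364, 430, -104.6).
Normal n = (W-11→W-12) × (W-11→W-13) = (-104307.8, -116055.2, -114108).
So ∂z/∂E = −n_x/n_z = −0.91411 and ∂z/∂N = −n_y/n_z = −1.01706.
Gradient magnitude |∇z| = √(a² + b²) = √(0.83561 + 1.03442) = 1.36749.
True dip = arctan(1.36749) = 53.8°, dipping toward NE (azimuth ≈ 042°).

53.8°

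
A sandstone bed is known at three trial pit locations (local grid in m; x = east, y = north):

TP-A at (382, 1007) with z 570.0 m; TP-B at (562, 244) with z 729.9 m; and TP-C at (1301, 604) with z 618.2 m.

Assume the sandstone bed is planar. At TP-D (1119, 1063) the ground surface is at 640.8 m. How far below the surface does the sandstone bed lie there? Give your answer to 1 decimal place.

Two edge vectors: TP-A→TP-B = (180, -763, 159.9), TP-A→TP-C = (919, -403, 48.2).
Normal n = (TP-A→TP-B) × (TP-A→TP-C) = (27663.1, 138272.1, 628657).
So ∂z/∂x = −n_x/n_z = −0.044003 and ∂z/∂y = −n_y/n_z = −0.219948.
Intercept c from TP-A: 570 + 16.81 + 221.49 = 808.30.
At (1119, 1063): z_contact = −49.24 − 233.81 + 808.30 = 525.25 m.
Depth below ground = 640.8 − 525.25 = 115.5 m.

115.5 m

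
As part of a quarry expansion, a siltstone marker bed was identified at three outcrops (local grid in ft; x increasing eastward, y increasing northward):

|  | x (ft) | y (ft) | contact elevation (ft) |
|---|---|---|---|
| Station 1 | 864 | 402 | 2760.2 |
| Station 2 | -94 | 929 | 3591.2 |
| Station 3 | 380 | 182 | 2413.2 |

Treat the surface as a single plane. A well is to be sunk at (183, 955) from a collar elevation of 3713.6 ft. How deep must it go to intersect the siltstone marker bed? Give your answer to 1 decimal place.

Two edge vectors: Station 1→Station 2 = (-958, 527, 831), Station 1→Station 3 = (-484, -220, -347).
Normal n = (Station 1→Station 2) × (Station 1→Station 3) = (-49, -734630, 465828).
So ∂z/∂x = −n_x/n_z = 0.00011 and ∂z/∂y = −n_y/n_z = 1.57704.
Intercept c from Station 1: 2760.2 − 0.09 − 633.97 = 2126.14.
At (183, 955): z_contact = 0.02 + 1506.07 + 2126.14 = 3632.23 ft.
Depth below ground = 3713.6 − 3632.23 = 81.4 ft.

81.4 ft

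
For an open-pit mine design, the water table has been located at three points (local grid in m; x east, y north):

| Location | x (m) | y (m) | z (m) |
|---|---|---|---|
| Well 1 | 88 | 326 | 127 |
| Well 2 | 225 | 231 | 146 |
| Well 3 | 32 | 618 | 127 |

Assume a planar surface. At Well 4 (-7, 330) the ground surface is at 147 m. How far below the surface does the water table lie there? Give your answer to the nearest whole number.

Let the plane be z = a·x + b·y + c.
Well 2−Well 1: 137a − 95b = 19;  Well 3−Well 1: −56a + 292b = 0.
Solving gives a = 0.15996, b = 0.03068.
Then c = 127 − a·88 − b·326 = 102.92.
At (-7, 330): z_contact = −1.1 + 10.1 + 102.92 = 111.9 m.
Depth below ground = 147 − 111.9 = 35 m.

35 m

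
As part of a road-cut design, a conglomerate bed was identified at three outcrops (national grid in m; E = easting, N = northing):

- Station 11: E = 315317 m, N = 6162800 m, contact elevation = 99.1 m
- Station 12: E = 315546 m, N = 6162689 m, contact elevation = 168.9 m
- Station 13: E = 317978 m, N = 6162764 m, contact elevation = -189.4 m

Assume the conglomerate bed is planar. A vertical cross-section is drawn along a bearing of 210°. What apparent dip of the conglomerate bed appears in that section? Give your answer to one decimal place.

Two edge vectors: Station 11→Station 12 = (229, -111, 69.8), Station 11→Station 13 = (2661, -36, -288.5).
Normal n = (Station 11→Station 12) × (Station 11→Station 13) = (34536.3, 251804.3, 287127).
So ∂z/∂E = −n_x/n_z = −0.12028 and ∂z/∂N = −n_y/n_z = −0.87698.
Unit vector along 210° is (sin 210°, cos 210°) = (-0.5000, -0.8660).
Slope in that direction = a·(-0.5000) + b·(-0.8660) = 0.81963.
Apparent dip = arctan|0.81963| = 39.3° (true dip is 41.5°, so apparent ≤ true as expected).

39.3°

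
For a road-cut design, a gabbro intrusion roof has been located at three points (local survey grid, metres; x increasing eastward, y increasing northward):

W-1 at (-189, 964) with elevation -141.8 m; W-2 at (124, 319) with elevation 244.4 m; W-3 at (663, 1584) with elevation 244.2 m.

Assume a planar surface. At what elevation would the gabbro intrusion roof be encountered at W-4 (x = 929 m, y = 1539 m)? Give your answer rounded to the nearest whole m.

432 m

Two edge vectors: W-1→W-2 = (313, -645, 386.2), W-1→W-3 = (852, 620, 386).
Normal n = (W-1→W-2) × (W-1→W-3) = (-488414, 208224.4, 743600).
So ∂z/∂x = −n_x/n_z = 0.65682 and ∂z/∂y = −n_y/n_z = −0.28002.
Intercept c from W-1: -141.8 + 124.14 + 269.94 = 252.28.
At (929, 1539): z = 610.2 − 431.0 + 252.28 = 431.5 m.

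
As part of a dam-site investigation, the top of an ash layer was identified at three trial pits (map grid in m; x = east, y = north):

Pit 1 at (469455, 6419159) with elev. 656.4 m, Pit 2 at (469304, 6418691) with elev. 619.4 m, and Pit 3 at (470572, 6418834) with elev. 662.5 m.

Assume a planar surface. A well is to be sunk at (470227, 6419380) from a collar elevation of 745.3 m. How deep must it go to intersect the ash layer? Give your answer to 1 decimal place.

Let the plane be z = a·x + b·y + c.
Pit 2−Pit 1: −151a − 468b = −37;  Pit 3−Pit 1: 1117a − 325b = 6.1.
Solving gives a = 0.026021324, b = 0.070664060.
Then c = 656.4 − a·469455 − b·6419159 = −465163.28.
At (470227, 6419380): z_contact = 12235.93 + 453619.45 − 465163.28 = 692.11 m.
Depth below ground = 745.3 − 692.11 = 53.2 m.

53.2 m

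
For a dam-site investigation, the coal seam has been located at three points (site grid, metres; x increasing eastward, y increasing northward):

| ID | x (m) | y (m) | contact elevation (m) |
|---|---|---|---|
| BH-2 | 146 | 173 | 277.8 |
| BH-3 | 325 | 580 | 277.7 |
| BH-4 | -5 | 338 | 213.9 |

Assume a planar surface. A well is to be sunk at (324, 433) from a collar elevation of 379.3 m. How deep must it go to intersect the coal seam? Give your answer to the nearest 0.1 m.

83.4 m

Let the plane be z = a·x + b·y + c.
BH-3−BH-2: 179a + 407b = −0.1;  BH-4−BH-2: −151a + 165b = −63.9.
Solving gives a = 0.28564, b = −0.12587.
Then c = 277.8 − a·146 − b·173 = 257.87.
At (324, 433): z_contact = 92.55 − 54.50 + 257.87 = 295.92 m.
Depth below ground = 379.3 − 295.92 = 83.4 m.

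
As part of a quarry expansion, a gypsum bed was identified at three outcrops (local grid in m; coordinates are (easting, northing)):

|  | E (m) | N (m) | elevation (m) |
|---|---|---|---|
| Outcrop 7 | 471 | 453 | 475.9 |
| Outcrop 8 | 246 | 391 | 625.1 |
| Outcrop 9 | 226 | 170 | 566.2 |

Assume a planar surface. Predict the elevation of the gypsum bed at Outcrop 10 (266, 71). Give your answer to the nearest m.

503 m

Two edge vectors: Outcrop 7→Outcrop 8 = (-225, -62, 149.2), Outcrop 7→Outcrop 9 = (-245, -283, 90.3).
Normal n = (Outcrop 7→Outcrop 8) × (Outcrop 7→Outcrop 9) = (36625, -16236.5, 48485).
So ∂z/∂E = −n_x/n_z = −0.75539 and ∂z/∂N = −n_y/n_z = 0.33488.
Intercept c from Outcrop 7: 475.9 + 355.79 − 151.70 = 679.99.
At (266, 71): z = −200.9 + 23.8 + 679.99 = 502.8 m.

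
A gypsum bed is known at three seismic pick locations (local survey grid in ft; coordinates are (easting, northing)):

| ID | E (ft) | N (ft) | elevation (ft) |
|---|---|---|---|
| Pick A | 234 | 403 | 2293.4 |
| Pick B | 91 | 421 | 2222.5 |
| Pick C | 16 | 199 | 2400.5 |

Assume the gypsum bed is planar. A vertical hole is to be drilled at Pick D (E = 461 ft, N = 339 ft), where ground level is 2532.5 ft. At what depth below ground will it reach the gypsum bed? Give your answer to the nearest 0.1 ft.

93.6 ft

Two edge vectors: Pick A→Pick B = (-143, 18, -70.9), Pick A→Pick C = (-218, -204, 107.1).
Normal n = (Pick A→Pick B) × (Pick A→Pick C) = (-12535.8, 30771.5, 33096).
So ∂z/∂E = −n_x/n_z = 0.37877 and ∂z/∂N = −n_y/n_z = −0.92976.
Intercept c from Pick A: 2293.4 − 88.63 + 374.70 = 2579.46.
At (461, 339): z_contact = 174.61 − 315.19 + 2579.46 = 2438.89 ft.
Depth below ground = 2532.5 − 2438.89 = 93.6 ft.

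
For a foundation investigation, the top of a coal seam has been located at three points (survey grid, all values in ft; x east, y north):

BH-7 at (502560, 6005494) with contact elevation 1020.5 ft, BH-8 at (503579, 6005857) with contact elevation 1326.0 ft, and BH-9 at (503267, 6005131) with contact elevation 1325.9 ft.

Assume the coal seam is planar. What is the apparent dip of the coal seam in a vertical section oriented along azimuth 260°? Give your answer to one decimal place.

Two edge vectors: BH-7→BH-8 = (1019, 363, 305.5), BH-7→BH-9 = (707, -363, 305.4).
Normal n = (BH-7→BH-8) × (BH-7→BH-9) = (221756.7, -95214.1, -626538).
So ∂z/∂x = −n_x/n_z = 0.35394 and ∂z/∂y = −n_y/n_z = −0.15197.
Unit vector along 260° is (sin 260°, cos 260°) = (-0.9848, -0.1736).
Slope in that direction = a·(-0.9848) + b·(-0.1736) = −0.32217.
Apparent dip = arctan|0.32217| = 17.9° (true dip is 21.1°, so apparent ≤ true as expected).

17.9°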